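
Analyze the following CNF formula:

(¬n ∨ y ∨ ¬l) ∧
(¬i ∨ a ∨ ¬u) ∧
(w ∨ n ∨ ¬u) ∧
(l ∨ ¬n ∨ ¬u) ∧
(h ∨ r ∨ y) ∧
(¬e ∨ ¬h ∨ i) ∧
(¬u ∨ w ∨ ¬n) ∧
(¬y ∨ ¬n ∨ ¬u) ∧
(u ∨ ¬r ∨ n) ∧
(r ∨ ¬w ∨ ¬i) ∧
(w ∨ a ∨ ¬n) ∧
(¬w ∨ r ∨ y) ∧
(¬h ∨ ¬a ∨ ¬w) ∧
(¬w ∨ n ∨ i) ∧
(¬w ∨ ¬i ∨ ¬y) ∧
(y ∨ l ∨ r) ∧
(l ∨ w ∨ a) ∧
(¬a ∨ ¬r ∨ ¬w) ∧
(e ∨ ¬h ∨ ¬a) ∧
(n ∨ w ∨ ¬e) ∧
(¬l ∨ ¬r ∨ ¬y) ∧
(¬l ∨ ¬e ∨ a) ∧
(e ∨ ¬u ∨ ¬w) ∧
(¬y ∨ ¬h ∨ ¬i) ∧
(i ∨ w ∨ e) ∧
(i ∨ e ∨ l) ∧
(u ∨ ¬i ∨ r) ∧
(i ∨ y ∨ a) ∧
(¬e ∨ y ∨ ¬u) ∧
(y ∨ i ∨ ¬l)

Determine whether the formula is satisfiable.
Yes

Yes, the formula is satisfiable.

One satisfying assignment is: u=False, h=False, a=False, i=False, w=True, n=True, r=False, l=True, e=False, y=True

Verification: With this assignment, all 30 clauses evaluate to true.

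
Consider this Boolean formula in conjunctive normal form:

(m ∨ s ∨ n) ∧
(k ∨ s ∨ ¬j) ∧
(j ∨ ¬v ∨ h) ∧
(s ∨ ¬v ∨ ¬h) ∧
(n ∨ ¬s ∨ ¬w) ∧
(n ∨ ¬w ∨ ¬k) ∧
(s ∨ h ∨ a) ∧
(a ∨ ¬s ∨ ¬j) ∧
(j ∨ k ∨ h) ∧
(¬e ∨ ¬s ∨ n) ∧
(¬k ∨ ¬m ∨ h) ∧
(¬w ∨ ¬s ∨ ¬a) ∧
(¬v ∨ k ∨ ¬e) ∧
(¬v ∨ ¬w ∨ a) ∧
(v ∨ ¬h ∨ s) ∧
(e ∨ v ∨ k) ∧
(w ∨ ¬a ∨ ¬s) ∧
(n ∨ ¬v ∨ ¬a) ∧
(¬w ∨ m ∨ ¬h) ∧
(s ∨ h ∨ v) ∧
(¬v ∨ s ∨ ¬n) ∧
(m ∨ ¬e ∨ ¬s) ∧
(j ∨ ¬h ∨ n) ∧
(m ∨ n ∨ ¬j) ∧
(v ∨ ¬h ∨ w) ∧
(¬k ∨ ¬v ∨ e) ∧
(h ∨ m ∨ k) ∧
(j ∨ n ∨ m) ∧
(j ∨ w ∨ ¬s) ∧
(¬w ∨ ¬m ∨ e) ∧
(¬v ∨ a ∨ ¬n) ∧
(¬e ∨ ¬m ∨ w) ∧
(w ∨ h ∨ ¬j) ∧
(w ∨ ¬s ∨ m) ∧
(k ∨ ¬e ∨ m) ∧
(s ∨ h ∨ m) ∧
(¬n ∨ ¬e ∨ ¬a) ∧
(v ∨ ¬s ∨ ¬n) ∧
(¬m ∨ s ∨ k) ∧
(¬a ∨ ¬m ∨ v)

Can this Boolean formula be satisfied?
No

No, the formula is not satisfiable.

No assignment of truth values to the variables can make all 40 clauses true simultaneously.

The formula is UNSAT (unsatisfiable).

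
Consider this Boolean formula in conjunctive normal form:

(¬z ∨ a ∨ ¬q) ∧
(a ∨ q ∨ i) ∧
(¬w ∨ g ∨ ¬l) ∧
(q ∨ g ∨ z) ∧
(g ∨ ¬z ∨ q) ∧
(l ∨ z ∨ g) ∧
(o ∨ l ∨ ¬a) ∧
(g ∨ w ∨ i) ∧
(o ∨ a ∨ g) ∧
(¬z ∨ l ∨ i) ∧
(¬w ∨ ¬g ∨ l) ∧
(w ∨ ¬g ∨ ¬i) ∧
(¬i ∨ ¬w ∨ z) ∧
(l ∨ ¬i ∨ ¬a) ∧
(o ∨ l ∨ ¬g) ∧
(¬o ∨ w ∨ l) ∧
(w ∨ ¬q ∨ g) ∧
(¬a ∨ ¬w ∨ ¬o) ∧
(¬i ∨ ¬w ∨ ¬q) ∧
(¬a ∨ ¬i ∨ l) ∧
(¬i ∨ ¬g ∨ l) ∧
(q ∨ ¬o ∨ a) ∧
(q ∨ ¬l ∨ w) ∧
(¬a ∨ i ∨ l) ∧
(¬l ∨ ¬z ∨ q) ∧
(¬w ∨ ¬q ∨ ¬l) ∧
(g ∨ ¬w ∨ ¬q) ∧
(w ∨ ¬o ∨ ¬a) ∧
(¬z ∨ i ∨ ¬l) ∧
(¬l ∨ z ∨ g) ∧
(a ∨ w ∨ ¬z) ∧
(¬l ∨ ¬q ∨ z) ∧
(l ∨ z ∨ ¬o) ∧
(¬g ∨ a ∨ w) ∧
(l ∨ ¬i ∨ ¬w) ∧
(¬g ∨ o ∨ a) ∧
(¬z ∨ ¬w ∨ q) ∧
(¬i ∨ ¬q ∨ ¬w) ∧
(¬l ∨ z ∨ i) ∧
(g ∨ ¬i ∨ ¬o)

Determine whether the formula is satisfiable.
No

No, the formula is not satisfiable.

No assignment of truth values to the variables can make all 40 clauses true simultaneously.

The formula is UNSAT (unsatisfiable).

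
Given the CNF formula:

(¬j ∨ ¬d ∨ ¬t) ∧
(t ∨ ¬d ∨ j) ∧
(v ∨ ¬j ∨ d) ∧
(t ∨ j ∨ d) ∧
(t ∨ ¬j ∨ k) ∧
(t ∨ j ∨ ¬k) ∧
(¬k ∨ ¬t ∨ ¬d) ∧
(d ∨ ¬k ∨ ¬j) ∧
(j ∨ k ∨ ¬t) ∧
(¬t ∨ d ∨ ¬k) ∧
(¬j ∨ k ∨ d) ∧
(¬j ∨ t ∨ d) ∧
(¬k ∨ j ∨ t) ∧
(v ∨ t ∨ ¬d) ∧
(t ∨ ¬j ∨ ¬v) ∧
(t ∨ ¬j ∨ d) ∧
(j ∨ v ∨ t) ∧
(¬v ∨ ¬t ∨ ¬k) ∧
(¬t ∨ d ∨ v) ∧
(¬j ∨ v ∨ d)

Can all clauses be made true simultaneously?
No

No, the formula is not satisfiable.

No assignment of truth values to the variables can make all 20 clauses true simultaneously.

The formula is UNSAT (unsatisfiable).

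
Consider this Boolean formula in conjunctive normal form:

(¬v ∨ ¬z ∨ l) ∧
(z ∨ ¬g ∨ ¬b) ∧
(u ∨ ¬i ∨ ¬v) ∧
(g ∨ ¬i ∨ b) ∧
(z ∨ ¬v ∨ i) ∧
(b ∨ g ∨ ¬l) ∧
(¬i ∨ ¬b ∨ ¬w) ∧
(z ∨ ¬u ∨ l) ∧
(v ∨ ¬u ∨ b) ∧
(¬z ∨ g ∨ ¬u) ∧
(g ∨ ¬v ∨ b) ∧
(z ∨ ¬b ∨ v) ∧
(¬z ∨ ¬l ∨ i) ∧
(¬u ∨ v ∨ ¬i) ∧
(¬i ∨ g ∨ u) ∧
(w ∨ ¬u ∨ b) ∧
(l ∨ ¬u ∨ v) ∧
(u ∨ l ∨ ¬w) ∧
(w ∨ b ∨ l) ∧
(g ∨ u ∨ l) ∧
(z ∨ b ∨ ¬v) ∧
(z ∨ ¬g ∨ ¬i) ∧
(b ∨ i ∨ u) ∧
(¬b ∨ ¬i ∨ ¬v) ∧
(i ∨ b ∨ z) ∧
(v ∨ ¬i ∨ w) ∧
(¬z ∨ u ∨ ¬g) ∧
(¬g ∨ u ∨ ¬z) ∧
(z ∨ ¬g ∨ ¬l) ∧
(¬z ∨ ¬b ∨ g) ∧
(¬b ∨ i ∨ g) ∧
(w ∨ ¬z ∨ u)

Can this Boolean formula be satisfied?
Yes

Yes, the formula is satisfiable.

One satisfying assignment is: v=True, z=True, g=True, w=True, u=True, b=False, l=True, i=True

Verification: With this assignment, all 32 clauses evaluate to true.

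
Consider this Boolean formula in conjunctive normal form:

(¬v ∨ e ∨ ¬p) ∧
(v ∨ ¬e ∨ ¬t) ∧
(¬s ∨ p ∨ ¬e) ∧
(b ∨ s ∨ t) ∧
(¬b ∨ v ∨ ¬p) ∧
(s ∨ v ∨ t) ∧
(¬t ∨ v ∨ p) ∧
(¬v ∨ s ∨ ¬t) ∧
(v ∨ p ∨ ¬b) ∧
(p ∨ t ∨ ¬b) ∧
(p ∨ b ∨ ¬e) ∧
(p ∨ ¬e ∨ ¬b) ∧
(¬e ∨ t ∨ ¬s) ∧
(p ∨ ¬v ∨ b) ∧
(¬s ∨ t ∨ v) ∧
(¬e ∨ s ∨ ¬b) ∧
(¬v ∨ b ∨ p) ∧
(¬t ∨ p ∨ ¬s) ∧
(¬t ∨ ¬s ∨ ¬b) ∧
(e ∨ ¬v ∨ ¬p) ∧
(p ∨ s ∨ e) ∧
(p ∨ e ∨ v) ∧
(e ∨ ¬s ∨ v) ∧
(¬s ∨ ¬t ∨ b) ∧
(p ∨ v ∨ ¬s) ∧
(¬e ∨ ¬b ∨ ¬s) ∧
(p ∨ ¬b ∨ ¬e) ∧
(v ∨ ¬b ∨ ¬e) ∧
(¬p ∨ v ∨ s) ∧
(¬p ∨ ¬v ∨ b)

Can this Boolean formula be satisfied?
No

No, the formula is not satisfiable.

No assignment of truth values to the variables can make all 30 clauses true simultaneously.

The formula is UNSAT (unsatisfiable).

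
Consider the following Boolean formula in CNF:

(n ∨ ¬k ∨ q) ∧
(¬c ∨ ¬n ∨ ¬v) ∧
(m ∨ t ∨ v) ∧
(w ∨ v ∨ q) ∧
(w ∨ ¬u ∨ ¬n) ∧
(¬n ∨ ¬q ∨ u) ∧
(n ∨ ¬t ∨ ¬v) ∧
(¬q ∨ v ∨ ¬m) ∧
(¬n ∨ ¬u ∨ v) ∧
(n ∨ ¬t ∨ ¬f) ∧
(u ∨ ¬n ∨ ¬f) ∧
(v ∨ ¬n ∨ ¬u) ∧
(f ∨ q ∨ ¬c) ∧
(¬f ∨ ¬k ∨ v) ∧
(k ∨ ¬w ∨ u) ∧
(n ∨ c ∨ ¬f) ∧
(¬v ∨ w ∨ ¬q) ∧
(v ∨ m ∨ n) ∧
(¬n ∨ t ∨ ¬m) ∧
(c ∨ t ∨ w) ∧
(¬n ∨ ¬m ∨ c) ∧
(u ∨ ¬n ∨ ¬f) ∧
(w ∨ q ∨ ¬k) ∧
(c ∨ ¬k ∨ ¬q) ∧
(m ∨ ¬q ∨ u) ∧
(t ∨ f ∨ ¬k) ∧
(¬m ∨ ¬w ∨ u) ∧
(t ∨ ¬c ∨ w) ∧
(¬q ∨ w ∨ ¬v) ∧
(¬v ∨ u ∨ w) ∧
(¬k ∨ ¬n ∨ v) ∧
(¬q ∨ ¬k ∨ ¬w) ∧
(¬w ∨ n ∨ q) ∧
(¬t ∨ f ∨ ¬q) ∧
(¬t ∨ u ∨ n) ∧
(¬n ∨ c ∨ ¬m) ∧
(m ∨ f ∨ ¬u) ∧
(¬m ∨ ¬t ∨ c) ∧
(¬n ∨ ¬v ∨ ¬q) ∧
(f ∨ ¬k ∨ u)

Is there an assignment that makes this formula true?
Yes

Yes, the formula is satisfiable.

One satisfying assignment is: q=False, k=False, f=True, w=True, n=True, m=False, v=True, u=True, c=False, t=False

Verification: With this assignment, all 40 clauses evaluate to true.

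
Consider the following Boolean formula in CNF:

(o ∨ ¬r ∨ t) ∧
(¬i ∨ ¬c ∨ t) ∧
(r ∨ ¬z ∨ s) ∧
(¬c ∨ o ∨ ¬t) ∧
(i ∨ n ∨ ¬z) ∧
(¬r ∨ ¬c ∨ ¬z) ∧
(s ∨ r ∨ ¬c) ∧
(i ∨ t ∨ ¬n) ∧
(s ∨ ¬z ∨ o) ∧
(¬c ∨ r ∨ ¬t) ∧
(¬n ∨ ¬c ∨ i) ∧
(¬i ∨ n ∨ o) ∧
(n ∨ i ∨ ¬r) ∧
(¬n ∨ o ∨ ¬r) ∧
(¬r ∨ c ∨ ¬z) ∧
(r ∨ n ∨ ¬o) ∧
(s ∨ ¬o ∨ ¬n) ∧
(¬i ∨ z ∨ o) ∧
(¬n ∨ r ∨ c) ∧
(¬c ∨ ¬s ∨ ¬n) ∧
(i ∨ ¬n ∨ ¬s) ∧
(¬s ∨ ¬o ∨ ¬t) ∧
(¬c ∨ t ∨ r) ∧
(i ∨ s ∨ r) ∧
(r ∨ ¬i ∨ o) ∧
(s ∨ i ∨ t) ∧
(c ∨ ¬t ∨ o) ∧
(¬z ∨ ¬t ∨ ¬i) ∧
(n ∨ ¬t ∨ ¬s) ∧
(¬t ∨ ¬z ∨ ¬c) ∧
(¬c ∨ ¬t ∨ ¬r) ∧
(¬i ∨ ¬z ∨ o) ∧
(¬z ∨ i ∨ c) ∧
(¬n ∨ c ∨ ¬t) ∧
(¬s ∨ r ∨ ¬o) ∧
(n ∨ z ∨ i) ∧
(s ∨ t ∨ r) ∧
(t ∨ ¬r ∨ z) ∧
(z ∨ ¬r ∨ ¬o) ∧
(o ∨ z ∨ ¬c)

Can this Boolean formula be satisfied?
No

No, the formula is not satisfiable.

No assignment of truth values to the variables can make all 40 clauses true simultaneously.

The formula is UNSAT (unsatisfiable).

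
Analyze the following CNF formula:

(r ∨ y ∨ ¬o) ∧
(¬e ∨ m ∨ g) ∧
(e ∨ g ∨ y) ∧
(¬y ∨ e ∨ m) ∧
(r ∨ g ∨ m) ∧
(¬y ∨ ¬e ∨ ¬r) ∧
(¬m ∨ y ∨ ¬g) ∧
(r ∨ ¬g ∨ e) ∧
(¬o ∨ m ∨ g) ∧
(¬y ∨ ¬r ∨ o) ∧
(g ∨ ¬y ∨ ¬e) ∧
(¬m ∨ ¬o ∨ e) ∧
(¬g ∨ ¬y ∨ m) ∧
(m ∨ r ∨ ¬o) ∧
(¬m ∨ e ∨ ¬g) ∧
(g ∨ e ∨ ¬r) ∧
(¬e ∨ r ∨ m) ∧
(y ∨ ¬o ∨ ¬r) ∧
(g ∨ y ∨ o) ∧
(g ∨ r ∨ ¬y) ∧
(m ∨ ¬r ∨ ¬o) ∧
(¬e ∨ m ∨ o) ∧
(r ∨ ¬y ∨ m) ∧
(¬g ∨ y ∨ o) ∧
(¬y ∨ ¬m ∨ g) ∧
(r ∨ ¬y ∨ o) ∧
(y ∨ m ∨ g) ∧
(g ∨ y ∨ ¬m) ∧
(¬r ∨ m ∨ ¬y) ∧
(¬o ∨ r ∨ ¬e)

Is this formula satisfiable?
No

No, the formula is not satisfiable.

No assignment of truth values to the variables can make all 30 clauses true simultaneously.

The formula is UNSAT (unsatisfiable).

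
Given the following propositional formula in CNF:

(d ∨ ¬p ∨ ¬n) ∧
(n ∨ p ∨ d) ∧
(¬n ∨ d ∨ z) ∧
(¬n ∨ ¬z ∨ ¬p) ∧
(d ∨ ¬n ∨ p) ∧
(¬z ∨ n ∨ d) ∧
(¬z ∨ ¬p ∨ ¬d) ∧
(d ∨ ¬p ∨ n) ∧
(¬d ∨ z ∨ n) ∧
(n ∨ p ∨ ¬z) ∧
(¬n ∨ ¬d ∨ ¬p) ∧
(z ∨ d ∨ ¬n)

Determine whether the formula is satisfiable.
Yes

Yes, the formula is satisfiable.

One satisfying assignment is: z=False, p=False, n=True, d=True

Verification: With this assignment, all 12 clauses evaluate to true.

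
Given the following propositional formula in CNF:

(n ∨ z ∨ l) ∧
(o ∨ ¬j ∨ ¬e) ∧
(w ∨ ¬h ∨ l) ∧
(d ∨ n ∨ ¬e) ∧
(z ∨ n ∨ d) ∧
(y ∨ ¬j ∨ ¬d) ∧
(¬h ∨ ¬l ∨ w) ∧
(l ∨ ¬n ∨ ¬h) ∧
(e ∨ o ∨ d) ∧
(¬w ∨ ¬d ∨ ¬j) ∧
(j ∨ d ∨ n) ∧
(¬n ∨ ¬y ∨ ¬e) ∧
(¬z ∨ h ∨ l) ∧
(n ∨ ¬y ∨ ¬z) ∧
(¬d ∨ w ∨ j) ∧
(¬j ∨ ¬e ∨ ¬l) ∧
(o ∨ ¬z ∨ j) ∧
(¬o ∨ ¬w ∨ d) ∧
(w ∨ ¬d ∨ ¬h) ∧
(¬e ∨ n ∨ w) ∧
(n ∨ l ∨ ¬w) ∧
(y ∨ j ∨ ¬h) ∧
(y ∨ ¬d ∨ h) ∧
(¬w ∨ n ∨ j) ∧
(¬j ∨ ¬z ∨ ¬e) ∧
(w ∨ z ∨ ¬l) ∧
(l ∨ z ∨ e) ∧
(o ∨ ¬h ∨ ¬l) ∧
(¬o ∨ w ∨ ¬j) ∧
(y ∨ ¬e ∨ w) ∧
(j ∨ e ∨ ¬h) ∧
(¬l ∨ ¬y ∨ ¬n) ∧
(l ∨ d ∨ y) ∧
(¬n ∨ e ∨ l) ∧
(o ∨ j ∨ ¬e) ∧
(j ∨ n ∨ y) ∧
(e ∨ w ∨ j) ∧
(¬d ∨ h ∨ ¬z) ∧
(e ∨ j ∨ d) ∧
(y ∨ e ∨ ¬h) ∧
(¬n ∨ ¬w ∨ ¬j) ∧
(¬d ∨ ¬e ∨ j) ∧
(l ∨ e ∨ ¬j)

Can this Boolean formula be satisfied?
No

No, the formula is not satisfiable.

No assignment of truth values to the variables can make all 43 clauses true simultaneously.

The formula is UNSAT (unsatisfiable).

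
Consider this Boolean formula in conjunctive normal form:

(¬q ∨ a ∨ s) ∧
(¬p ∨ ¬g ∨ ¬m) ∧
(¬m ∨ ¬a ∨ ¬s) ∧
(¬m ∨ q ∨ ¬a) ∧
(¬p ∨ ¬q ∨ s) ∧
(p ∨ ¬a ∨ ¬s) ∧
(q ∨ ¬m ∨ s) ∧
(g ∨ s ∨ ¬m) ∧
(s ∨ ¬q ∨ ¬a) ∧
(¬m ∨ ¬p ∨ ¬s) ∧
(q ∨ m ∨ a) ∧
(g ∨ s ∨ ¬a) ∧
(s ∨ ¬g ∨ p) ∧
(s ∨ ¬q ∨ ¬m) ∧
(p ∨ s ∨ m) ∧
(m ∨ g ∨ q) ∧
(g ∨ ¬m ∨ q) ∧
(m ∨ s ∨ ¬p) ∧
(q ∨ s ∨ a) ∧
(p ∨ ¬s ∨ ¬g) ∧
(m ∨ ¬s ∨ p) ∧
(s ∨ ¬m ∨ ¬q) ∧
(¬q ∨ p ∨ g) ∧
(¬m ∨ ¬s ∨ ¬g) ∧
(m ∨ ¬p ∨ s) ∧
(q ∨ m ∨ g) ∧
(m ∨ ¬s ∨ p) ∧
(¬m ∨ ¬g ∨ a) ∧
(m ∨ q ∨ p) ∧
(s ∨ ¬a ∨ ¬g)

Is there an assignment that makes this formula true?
Yes

Yes, the formula is satisfiable.

One satisfying assignment is: a=False, m=False, s=True, q=True, g=False, p=True

Verification: With this assignment, all 30 clauses evaluate to true.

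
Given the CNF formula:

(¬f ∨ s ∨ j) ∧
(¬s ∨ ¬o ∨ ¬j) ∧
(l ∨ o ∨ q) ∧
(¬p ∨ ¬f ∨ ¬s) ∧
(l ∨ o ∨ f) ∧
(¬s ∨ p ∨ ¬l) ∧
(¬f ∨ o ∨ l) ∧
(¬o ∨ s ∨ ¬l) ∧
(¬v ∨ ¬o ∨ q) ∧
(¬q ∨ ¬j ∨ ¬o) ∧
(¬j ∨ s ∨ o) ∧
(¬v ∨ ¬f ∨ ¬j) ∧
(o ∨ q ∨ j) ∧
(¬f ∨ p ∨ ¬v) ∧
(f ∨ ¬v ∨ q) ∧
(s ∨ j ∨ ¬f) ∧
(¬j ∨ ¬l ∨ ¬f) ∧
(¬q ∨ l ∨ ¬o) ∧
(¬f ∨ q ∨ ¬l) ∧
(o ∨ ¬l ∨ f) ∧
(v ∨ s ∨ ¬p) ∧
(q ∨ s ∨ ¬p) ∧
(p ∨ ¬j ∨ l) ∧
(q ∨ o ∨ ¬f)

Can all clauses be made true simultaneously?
Yes

Yes, the formula is satisfiable.

One satisfying assignment is: q=False, l=False, v=False, s=False, f=False, j=False, o=True, p=False

Verification: With this assignment, all 24 clauses evaluate to true.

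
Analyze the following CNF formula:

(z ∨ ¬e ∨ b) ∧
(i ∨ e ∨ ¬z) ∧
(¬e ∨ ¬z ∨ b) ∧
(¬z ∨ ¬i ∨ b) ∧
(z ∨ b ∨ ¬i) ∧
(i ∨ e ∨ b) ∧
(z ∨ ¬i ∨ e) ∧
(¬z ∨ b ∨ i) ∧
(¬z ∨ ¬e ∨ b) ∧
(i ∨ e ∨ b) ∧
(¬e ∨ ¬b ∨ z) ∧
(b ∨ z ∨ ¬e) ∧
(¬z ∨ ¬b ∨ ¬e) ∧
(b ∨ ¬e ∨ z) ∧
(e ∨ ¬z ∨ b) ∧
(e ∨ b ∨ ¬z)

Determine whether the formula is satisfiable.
Yes

Yes, the formula is satisfiable.

One satisfying assignment is: i=False, b=True, z=False, e=False

Verification: With this assignment, all 16 clauses evaluate to true.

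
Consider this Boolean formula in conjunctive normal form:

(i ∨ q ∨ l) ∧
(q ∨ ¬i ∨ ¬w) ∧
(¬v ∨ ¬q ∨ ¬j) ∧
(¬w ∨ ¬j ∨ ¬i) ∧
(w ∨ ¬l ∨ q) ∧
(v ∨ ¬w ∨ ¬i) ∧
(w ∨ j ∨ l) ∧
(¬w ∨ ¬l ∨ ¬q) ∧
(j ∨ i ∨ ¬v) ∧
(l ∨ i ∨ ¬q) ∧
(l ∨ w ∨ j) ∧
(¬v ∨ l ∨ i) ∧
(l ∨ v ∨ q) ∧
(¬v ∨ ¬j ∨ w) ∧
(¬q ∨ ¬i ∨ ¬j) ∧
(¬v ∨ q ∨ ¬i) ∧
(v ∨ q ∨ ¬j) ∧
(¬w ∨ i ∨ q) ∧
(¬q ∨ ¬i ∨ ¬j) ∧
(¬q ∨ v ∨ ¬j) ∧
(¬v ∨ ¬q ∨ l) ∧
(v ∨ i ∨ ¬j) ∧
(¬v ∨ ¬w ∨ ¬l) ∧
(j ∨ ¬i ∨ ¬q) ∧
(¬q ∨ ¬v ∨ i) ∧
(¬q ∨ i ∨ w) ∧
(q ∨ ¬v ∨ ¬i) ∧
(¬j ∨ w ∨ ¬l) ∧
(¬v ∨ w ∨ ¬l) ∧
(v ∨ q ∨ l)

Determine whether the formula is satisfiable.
No

No, the formula is not satisfiable.

No assignment of truth values to the variables can make all 30 clauses true simultaneously.

The formula is UNSAT (unsatisfiable).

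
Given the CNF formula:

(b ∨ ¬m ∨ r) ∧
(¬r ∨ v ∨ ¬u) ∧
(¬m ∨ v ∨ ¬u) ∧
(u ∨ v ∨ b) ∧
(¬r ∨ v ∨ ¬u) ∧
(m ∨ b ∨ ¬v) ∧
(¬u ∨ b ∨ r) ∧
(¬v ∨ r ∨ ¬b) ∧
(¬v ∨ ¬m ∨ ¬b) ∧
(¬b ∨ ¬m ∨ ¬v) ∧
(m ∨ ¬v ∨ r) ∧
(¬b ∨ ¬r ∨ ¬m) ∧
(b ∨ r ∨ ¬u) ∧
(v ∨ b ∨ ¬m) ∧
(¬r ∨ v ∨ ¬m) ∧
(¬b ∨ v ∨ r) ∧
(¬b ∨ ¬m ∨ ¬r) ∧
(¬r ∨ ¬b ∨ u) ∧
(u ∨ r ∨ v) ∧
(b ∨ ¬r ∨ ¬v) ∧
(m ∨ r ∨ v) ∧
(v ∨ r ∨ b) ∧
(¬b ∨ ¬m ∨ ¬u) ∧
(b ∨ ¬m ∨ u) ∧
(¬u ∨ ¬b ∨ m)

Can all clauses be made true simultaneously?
No

No, the formula is not satisfiable.

No assignment of truth values to the variables can make all 25 clauses true simultaneously.

The formula is UNSAT (unsatisfiable).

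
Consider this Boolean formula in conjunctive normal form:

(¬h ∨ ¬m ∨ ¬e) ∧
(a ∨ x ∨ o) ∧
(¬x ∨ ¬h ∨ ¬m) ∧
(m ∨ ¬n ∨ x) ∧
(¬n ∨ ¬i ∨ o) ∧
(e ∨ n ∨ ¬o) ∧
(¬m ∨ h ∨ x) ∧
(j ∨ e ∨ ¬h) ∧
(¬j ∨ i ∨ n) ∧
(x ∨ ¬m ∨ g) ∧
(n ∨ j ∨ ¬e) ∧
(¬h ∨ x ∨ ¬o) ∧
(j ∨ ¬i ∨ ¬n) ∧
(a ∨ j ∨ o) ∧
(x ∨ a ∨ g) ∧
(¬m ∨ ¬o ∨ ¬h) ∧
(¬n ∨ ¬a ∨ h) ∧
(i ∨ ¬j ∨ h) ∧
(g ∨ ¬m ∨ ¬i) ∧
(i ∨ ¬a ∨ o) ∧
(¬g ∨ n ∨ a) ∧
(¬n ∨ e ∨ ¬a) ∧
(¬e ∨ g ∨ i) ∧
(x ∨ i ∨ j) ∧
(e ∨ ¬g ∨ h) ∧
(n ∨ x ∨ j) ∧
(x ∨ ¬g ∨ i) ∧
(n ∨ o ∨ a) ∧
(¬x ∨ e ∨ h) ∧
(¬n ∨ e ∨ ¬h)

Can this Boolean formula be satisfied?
Yes

Yes, the formula is satisfiable.

One satisfying assignment is: n=True, j=False, i=False, h=True, m=False, x=True, e=True, o=True, a=False, g=True

Verification: With this assignment, all 30 clauses evaluate to true.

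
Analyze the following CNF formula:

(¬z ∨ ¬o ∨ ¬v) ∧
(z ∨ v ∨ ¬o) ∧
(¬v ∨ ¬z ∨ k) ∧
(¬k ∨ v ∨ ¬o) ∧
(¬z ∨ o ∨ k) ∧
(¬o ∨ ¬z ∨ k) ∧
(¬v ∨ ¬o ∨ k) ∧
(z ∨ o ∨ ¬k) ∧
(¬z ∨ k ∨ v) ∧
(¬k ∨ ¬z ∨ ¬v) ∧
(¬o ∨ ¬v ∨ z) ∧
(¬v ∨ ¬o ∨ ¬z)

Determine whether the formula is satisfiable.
Yes

Yes, the formula is satisfiable.

One satisfying assignment is: z=False, o=False, v=False, k=False

Verification: With this assignment, all 12 clauses evaluate to true.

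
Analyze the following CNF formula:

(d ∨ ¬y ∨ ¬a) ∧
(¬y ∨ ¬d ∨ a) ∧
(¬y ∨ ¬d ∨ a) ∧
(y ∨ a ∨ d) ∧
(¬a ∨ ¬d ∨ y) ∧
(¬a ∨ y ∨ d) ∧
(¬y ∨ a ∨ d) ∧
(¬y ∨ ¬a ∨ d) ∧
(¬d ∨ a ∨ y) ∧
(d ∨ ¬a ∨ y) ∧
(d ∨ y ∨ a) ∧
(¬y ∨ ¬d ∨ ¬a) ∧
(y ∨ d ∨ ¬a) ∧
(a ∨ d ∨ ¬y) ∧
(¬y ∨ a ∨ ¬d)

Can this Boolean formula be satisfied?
No

No, the formula is not satisfiable.

No assignment of truth values to the variables can make all 15 clauses true simultaneously.

The formula is UNSAT (unsatisfiable).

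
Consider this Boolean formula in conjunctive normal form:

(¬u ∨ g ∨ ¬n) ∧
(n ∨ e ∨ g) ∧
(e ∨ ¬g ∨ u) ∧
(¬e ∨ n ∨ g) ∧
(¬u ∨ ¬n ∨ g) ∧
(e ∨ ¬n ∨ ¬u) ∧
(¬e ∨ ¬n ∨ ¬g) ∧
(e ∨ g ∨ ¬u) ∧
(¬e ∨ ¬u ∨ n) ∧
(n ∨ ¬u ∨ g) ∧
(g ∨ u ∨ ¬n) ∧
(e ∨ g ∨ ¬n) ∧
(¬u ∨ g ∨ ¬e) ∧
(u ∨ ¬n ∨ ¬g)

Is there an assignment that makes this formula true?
Yes

Yes, the formula is satisfiable.

One satisfying assignment is: e=False, u=True, n=False, g=True

Verification: With this assignment, all 14 clauses evaluate to true.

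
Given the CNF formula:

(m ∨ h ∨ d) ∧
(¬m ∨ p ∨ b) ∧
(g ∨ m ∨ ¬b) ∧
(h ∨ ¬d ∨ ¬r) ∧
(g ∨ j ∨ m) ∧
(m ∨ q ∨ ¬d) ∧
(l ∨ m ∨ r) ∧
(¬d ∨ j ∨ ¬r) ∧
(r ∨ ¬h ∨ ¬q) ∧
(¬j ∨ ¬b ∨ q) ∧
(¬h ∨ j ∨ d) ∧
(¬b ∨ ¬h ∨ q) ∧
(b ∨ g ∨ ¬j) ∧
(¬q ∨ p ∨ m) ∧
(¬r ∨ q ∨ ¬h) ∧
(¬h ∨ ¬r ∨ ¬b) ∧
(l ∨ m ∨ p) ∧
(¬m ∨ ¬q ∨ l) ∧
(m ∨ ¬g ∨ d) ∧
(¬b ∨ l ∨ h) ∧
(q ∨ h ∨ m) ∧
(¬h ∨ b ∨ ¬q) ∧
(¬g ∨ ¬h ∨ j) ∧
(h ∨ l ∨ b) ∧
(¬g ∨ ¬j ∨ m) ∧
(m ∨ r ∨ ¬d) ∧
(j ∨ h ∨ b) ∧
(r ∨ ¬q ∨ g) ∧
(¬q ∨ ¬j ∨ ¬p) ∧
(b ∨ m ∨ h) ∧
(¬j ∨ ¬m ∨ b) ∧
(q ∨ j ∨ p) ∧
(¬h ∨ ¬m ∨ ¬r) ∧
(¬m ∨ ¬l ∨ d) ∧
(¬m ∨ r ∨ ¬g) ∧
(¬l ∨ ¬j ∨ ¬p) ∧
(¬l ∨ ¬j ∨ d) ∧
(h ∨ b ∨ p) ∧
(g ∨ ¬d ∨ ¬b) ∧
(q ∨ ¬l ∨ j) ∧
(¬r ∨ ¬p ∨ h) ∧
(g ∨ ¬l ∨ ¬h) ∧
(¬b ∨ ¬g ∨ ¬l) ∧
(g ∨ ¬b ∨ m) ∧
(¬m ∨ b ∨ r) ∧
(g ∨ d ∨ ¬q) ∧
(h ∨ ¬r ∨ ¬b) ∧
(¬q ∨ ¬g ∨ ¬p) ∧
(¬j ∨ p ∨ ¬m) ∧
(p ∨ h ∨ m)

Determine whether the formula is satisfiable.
No

No, the formula is not satisfiable.

No assignment of truth values to the variables can make all 50 clauses true simultaneously.

The formula is UNSAT (unsatisfiable).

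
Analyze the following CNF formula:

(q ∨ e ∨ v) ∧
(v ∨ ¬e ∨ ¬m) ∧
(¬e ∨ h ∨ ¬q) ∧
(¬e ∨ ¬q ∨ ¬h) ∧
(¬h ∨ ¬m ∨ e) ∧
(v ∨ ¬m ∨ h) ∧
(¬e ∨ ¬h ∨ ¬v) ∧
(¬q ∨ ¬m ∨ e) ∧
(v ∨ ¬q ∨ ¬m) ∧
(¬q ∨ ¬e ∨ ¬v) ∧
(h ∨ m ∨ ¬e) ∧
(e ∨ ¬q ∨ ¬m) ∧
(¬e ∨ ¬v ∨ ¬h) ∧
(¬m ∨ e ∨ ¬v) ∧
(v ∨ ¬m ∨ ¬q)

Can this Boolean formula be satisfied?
Yes

Yes, the formula is satisfiable.

One satisfying assignment is: h=False, e=False, q=False, m=False, v=True

Verification: With this assignment, all 15 clauses evaluate to true.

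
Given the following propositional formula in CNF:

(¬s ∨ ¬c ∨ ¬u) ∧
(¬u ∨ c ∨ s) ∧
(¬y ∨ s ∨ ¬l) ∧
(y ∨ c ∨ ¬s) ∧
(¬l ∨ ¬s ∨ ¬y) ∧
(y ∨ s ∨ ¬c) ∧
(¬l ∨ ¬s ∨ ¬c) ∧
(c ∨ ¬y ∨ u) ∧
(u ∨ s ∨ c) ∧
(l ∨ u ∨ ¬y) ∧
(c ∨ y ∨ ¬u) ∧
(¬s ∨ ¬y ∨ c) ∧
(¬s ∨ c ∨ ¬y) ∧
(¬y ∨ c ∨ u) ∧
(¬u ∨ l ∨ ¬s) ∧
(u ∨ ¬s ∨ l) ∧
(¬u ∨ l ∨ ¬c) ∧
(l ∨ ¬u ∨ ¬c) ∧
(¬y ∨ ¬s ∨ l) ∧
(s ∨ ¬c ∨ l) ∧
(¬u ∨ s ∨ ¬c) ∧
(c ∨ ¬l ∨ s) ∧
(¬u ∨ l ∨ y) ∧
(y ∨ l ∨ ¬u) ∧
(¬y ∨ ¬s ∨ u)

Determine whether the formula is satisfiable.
No

No, the formula is not satisfiable.

No assignment of truth values to the variables can make all 25 clauses true simultaneously.

The formula is UNSAT (unsatisfiable).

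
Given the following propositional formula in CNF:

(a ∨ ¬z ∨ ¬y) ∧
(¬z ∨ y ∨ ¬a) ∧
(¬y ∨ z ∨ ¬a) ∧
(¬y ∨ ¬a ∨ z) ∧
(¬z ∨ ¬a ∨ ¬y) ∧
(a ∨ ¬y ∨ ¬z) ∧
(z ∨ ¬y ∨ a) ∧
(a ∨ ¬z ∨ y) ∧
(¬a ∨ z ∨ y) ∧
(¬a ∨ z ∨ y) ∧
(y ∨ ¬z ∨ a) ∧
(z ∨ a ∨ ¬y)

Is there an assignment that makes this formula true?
Yes

Yes, the formula is satisfiable.

One satisfying assignment is: z=False, a=False, y=False

Verification: With this assignment, all 12 clauses evaluate to true.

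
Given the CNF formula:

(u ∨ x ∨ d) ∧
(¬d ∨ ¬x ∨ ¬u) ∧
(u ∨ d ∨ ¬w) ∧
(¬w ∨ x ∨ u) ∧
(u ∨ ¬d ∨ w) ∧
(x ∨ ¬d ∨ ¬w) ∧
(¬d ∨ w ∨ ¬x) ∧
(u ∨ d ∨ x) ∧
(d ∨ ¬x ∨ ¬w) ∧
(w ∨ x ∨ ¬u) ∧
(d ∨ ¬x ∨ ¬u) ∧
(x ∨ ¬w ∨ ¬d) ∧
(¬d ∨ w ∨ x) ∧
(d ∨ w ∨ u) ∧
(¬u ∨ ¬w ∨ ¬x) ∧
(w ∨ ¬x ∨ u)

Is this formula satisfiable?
Yes

Yes, the formula is satisfiable.

One satisfying assignment is: d=True, u=False, x=True, w=True

Verification: With this assignment, all 16 clauses evaluate to true.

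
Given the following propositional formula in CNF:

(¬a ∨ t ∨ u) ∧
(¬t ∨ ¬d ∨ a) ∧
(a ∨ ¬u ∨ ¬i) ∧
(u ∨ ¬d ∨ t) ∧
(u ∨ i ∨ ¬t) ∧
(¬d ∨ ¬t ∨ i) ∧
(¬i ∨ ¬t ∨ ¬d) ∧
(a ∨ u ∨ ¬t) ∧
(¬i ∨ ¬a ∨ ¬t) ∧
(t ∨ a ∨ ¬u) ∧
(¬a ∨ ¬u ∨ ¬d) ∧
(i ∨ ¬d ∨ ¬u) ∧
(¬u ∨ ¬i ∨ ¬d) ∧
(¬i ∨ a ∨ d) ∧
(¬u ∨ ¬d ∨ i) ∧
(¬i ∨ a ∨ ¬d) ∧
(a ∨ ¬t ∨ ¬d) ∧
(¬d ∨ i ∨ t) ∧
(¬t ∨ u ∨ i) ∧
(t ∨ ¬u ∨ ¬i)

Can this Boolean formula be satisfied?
Yes

Yes, the formula is satisfiable.

One satisfying assignment is: a=False, t=False, u=False, i=False, d=False

Verification: With this assignment, all 20 clauses evaluate to true.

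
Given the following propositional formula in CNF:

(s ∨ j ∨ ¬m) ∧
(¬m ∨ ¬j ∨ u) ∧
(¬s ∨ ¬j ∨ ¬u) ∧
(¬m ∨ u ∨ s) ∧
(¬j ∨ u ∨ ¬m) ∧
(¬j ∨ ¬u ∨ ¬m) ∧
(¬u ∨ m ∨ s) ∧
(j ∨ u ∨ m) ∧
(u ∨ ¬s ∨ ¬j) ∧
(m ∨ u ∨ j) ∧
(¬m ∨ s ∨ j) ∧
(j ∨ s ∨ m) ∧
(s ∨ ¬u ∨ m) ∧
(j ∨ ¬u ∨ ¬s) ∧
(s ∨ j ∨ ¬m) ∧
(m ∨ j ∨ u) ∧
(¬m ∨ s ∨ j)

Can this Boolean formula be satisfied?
Yes

Yes, the formula is satisfiable.

One satisfying assignment is: m=True, u=False, s=True, j=False

Verification: With this assignment, all 17 clauses evaluate to true.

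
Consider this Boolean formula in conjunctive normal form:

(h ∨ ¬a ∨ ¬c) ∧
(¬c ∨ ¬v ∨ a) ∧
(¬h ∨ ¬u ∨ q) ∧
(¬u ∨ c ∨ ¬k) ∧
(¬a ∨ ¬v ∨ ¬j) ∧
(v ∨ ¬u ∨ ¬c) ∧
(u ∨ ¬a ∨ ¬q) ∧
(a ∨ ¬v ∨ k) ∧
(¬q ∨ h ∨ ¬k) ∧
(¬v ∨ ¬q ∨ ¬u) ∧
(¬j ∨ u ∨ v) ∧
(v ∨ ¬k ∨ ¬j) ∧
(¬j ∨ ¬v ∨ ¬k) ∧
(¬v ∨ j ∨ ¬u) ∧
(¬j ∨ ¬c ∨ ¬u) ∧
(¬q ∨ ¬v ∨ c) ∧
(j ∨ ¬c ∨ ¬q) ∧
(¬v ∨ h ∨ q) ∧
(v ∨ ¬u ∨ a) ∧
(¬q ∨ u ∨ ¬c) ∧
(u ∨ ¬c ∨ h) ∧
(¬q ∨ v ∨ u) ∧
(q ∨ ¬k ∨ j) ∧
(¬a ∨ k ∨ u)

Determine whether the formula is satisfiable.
Yes

Yes, the formula is satisfiable.

One satisfying assignment is: k=False, c=False, h=False, a=False, u=False, q=False, v=False, j=False

Verification: With this assignment, all 24 clauses evaluate to true.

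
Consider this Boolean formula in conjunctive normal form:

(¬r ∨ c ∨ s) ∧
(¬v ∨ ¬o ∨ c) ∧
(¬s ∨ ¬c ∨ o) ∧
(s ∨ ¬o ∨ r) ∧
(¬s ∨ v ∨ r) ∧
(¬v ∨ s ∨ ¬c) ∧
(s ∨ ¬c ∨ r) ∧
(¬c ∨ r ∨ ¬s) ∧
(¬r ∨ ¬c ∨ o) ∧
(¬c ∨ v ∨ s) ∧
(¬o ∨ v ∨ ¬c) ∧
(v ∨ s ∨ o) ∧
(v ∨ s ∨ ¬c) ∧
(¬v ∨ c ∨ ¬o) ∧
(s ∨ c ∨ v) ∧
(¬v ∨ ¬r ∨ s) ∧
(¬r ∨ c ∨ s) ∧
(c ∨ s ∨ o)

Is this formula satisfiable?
Yes

Yes, the formula is satisfiable.

One satisfying assignment is: v=False, c=False, o=False, s=True, r=True

Verification: With this assignment, all 18 clauses evaluate to true.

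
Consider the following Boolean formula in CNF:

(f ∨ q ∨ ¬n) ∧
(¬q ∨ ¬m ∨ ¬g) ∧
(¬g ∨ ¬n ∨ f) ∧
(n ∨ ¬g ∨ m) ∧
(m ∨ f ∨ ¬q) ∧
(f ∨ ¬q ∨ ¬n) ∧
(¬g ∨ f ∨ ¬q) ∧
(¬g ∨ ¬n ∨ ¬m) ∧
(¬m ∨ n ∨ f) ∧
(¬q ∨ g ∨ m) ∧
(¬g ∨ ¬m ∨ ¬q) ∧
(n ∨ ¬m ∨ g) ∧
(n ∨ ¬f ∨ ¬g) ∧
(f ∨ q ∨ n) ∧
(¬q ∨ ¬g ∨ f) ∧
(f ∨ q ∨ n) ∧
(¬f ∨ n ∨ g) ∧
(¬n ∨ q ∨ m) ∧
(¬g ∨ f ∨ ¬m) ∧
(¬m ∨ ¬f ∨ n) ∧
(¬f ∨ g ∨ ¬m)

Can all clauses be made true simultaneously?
Yes

Yes, the formula is satisfiable.

One satisfying assignment is: m=False, f=True, n=True, g=True, q=True

Verification: With this assignment, all 21 clauses evaluate to true.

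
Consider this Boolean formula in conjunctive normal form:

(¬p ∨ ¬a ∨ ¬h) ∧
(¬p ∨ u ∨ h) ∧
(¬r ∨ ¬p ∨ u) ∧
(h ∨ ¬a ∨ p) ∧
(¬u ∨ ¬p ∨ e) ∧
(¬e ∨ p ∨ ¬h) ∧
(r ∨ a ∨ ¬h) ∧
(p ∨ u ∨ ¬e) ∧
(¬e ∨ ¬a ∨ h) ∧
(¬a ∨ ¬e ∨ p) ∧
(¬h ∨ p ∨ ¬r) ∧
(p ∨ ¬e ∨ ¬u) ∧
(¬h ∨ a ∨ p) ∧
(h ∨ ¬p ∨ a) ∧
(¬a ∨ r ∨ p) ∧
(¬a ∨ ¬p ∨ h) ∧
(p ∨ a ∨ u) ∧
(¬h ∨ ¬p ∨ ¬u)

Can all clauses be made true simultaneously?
Yes

Yes, the formula is satisfiable.

One satisfying assignment is: e=False, u=True, h=False, a=False, r=False, p=False

Verification: With this assignment, all 18 clauses evaluate to true.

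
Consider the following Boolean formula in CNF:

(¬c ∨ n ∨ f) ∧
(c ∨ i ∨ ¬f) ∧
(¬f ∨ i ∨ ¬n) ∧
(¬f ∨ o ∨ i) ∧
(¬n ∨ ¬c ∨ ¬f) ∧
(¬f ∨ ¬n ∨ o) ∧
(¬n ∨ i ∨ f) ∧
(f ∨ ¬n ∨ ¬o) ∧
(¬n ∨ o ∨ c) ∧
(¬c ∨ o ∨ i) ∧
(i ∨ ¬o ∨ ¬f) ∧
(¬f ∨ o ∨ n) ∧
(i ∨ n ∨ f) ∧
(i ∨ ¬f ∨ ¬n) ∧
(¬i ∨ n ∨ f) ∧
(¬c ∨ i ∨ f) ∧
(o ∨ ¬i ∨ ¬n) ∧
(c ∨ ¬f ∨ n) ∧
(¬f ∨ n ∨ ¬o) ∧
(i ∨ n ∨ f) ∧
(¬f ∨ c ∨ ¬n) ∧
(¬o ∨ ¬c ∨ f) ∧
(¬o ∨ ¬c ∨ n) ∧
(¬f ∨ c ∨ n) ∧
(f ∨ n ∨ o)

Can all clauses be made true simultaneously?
No

No, the formula is not satisfiable.

No assignment of truth values to the variables can make all 25 clauses true simultaneously.

The formula is UNSAT (unsatisfiable).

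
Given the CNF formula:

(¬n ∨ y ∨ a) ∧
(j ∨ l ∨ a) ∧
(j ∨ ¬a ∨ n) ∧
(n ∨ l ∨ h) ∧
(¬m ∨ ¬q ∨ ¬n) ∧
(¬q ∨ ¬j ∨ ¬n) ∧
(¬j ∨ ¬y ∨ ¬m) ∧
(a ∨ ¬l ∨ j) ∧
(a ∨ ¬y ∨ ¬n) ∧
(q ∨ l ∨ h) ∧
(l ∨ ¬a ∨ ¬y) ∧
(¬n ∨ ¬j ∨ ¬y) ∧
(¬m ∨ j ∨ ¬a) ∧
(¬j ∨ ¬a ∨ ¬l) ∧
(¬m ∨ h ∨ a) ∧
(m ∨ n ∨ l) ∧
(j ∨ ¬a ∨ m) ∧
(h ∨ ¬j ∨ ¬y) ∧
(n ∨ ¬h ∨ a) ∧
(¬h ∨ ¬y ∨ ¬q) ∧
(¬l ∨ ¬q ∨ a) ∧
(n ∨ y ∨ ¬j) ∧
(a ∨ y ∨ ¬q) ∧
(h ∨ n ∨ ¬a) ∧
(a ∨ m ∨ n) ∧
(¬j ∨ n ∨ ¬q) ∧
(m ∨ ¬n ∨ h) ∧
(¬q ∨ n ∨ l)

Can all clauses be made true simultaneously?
Yes

Yes, the formula is satisfiable.

One satisfying assignment is: a=True, m=True, q=False, j=True, y=False, l=False, n=True, h=True

Verification: With this assignment, all 28 clauses evaluate to true.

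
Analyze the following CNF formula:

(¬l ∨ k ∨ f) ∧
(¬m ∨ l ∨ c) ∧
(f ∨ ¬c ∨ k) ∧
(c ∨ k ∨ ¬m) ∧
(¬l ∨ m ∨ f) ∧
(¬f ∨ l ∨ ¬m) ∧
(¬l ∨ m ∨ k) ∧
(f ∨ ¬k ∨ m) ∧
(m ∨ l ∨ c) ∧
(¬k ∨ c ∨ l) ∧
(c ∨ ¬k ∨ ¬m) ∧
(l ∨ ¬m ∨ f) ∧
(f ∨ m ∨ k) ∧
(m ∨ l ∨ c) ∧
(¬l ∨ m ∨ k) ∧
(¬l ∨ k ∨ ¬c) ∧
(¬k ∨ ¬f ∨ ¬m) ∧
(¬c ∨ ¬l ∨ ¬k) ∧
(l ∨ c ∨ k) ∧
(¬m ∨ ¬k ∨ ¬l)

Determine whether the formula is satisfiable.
Yes

Yes, the formula is satisfiable.

One satisfying assignment is: c=True, f=True, k=False, l=False, m=False

Verification: With this assignment, all 20 clauses evaluate to true.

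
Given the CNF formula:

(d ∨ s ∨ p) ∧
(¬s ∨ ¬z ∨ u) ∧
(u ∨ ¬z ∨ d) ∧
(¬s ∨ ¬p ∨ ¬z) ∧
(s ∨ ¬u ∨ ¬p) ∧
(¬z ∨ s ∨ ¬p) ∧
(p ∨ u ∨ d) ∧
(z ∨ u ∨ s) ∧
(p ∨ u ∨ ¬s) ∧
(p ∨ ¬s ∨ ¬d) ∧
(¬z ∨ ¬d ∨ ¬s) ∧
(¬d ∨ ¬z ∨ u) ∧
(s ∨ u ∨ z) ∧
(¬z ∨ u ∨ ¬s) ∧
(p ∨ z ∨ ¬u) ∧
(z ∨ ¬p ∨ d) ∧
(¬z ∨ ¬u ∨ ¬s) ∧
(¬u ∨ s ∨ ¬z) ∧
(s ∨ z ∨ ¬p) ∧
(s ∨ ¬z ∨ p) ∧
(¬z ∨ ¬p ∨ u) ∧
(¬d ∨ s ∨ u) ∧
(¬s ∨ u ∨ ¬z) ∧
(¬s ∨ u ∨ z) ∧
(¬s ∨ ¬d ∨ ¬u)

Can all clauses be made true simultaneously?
No

No, the formula is not satisfiable.

No assignment of truth values to the variables can make all 25 clauses true simultaneously.

The formula is UNSAT (unsatisfiable).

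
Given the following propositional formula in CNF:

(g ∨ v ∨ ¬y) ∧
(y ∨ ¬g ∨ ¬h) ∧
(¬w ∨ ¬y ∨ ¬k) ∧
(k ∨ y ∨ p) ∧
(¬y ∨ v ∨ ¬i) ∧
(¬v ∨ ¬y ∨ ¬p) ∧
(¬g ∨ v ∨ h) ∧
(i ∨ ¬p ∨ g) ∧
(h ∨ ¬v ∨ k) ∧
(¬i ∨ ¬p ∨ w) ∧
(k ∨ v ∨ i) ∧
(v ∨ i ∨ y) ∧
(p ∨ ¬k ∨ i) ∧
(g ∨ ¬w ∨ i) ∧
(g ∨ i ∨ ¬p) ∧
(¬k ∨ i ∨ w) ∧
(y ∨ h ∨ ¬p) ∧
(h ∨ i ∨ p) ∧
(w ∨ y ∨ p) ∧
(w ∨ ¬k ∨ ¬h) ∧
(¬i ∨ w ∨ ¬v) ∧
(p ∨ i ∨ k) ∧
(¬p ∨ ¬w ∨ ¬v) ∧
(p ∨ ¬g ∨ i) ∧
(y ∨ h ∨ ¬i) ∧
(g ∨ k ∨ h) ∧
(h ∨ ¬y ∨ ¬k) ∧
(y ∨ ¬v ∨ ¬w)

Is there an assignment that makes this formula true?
Yes

Yes, the formula is satisfiable.

One satisfying assignment is: w=True, g=False, v=False, y=False, i=True, h=True, p=True, k=False

Verification: With this assignment, all 28 clauses evaluate to true.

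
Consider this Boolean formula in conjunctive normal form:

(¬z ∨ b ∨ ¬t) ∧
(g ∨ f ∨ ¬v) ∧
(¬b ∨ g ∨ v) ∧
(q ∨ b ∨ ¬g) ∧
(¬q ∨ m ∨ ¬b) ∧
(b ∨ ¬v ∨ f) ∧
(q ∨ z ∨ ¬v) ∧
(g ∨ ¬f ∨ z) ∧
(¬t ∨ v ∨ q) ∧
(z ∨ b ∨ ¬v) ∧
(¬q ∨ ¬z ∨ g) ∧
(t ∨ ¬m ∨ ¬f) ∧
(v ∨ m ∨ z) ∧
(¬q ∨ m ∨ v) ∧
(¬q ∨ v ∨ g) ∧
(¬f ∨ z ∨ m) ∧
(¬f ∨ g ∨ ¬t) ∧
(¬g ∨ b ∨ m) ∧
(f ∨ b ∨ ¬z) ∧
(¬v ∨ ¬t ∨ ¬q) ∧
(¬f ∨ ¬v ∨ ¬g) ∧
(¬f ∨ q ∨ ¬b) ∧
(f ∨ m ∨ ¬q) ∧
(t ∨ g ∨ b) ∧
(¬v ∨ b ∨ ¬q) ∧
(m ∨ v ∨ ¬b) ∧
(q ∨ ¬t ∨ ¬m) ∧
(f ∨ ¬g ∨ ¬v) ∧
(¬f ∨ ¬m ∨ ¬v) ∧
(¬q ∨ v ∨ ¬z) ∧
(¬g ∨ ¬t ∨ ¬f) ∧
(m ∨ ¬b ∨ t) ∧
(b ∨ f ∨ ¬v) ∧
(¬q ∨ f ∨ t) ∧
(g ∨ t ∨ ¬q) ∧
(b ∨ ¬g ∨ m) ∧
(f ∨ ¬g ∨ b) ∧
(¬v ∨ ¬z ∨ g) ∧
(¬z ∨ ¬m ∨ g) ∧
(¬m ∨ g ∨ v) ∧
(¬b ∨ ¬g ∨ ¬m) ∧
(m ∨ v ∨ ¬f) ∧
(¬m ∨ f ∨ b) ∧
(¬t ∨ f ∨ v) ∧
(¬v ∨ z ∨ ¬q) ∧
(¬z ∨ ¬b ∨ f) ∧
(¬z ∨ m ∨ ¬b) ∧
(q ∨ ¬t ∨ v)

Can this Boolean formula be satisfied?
No

No, the formula is not satisfiable.

No assignment of truth values to the variables can make all 48 clauses true simultaneously.

The formula is UNSAT (unsatisfiable).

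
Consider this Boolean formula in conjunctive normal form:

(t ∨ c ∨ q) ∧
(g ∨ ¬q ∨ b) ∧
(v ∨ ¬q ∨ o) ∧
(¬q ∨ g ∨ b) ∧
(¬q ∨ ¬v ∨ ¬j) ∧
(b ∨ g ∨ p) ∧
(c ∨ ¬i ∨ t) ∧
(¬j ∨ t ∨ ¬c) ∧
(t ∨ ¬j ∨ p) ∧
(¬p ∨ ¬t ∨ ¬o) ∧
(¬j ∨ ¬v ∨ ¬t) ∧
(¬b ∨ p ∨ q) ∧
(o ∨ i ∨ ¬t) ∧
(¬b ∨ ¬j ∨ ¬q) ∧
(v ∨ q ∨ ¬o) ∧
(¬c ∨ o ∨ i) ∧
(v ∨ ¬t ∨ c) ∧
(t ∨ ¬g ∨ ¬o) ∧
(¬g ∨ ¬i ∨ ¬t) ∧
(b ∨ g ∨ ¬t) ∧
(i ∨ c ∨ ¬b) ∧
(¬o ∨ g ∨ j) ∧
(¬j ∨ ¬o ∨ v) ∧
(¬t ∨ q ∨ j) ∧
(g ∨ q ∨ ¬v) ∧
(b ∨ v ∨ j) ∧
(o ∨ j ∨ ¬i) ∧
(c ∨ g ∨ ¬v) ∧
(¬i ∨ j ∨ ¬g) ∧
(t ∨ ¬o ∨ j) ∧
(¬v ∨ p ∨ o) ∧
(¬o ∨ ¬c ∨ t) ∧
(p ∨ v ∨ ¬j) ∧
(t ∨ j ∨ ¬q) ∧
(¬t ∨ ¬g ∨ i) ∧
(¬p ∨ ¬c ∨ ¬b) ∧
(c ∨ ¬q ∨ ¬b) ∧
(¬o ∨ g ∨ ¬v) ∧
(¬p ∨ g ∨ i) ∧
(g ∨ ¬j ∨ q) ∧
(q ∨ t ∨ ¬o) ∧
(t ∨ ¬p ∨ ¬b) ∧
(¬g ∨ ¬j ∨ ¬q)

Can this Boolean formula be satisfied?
No

No, the formula is not satisfiable.

No assignment of truth values to the variables can make all 43 clauses true simultaneously.

The formula is UNSAT (unsatisfiable).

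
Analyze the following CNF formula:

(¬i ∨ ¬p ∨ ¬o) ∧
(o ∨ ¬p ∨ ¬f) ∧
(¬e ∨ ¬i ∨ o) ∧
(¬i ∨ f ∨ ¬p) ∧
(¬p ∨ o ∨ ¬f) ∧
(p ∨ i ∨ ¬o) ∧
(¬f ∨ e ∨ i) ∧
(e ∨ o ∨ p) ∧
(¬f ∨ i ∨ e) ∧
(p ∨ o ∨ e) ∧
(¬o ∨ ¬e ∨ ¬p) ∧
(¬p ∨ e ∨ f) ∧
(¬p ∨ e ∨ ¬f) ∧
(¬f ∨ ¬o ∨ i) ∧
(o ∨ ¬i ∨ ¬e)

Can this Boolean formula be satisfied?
Yes

Yes, the formula is satisfiable.

One satisfying assignment is: p=False, i=True, f=False, o=True, e=False

Verification: With this assignment, all 15 clauses evaluate to true.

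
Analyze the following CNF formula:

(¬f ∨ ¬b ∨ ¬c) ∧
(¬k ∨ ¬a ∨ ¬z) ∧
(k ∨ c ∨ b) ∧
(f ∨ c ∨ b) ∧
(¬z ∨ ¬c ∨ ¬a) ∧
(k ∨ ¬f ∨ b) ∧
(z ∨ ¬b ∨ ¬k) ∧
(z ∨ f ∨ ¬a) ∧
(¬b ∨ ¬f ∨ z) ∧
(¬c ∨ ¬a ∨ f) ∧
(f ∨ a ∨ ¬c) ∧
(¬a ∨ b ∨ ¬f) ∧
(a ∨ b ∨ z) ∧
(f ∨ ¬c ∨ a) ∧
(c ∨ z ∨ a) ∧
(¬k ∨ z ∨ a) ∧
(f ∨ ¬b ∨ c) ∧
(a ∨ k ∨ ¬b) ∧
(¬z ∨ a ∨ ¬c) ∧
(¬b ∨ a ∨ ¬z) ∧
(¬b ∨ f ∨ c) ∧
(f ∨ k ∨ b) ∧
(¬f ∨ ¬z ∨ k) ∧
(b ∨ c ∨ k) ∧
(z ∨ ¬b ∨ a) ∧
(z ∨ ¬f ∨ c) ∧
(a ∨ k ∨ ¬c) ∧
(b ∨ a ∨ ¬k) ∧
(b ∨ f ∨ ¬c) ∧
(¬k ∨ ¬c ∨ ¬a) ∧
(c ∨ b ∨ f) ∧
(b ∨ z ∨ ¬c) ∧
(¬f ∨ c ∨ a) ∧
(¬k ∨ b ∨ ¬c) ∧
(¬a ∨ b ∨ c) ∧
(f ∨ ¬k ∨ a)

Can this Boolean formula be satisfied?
No

No, the formula is not satisfiable.

No assignment of truth values to the variables can make all 36 clauses true simultaneously.

The formula is UNSAT (unsatisfiable).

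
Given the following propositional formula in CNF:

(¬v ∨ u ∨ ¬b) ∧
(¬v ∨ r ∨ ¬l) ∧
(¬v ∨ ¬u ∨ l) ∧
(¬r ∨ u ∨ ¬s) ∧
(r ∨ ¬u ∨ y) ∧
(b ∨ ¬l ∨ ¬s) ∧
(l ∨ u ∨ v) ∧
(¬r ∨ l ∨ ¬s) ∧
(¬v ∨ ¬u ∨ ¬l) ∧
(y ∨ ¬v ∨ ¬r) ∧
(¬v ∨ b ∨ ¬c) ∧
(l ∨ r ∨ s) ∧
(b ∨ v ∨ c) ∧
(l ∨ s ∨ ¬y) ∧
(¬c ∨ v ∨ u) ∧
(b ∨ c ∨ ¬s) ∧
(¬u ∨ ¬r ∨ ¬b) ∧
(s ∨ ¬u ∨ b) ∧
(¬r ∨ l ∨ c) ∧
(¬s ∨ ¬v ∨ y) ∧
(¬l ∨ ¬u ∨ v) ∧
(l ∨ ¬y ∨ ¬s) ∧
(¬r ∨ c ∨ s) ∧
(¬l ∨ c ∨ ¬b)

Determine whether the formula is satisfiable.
No

No, the formula is not satisfiable.

No assignment of truth values to the variables can make all 24 clauses true simultaneously.

The formula is UNSAT (unsatisfiable).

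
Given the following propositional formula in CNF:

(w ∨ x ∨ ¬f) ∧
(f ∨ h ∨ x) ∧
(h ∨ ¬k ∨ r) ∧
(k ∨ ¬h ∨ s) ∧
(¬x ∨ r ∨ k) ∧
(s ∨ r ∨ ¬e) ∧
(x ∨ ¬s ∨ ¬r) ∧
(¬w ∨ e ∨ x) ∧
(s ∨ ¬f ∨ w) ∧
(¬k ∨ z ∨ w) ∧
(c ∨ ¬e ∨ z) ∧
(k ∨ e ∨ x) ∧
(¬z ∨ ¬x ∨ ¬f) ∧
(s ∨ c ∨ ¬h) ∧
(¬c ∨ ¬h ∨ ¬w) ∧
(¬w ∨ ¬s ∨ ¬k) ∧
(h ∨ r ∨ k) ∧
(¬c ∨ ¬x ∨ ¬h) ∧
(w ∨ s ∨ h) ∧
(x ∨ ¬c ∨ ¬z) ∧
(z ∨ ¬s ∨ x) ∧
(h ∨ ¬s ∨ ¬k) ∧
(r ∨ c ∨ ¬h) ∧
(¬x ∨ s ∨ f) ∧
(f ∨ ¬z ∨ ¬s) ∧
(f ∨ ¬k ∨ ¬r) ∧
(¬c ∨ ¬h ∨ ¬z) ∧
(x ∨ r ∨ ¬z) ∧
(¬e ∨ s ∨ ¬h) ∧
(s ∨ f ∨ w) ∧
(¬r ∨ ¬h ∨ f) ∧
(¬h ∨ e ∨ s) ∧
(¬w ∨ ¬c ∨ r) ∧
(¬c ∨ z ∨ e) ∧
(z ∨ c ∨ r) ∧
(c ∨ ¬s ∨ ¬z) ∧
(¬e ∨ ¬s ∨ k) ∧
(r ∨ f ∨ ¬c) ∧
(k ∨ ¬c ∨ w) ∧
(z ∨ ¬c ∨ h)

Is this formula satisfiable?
Yes

Yes, the formula is satisfiable.

One satisfying assignment is: w=True, z=False, x=True, s=False, e=False, r=True, f=True, k=False, c=False, h=False

Verification: With this assignment, all 40 clauses evaluate to true.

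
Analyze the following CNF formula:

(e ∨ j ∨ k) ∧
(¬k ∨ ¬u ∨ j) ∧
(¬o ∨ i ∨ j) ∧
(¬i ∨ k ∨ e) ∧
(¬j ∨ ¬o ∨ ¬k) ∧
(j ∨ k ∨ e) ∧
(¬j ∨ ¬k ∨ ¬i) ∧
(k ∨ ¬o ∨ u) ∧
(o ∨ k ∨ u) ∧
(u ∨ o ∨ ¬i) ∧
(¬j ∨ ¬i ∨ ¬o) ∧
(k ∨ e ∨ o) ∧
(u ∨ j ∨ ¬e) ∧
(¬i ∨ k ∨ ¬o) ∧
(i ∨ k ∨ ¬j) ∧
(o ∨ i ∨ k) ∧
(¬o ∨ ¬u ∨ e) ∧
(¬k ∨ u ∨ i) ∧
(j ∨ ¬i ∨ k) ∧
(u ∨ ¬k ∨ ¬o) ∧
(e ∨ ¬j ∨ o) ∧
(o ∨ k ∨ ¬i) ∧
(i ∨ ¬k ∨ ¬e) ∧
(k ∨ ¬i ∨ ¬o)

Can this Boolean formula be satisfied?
No

No, the formula is not satisfiable.

No assignment of truth values to the variables can make all 24 clauses true simultaneously.

The formula is UNSAT (unsatisfiable).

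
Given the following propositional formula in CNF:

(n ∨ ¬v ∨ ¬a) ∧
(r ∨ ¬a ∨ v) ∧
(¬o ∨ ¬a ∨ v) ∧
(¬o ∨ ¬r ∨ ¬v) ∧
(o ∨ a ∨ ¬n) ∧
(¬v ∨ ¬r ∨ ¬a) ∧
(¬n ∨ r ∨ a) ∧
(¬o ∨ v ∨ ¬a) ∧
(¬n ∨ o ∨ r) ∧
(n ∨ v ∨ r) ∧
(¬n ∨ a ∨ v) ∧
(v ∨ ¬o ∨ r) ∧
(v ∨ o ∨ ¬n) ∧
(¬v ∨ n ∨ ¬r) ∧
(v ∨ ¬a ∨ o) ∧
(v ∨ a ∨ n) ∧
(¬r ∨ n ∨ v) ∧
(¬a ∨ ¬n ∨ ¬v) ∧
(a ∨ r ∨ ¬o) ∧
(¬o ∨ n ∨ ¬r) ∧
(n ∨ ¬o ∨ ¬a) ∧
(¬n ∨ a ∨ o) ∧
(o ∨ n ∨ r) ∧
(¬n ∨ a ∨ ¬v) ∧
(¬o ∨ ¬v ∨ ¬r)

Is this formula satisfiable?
No

No, the formula is not satisfiable.

No assignment of truth values to the variables can make all 25 clauses true simultaneously.

The formula is UNSAT (unsatisfiable).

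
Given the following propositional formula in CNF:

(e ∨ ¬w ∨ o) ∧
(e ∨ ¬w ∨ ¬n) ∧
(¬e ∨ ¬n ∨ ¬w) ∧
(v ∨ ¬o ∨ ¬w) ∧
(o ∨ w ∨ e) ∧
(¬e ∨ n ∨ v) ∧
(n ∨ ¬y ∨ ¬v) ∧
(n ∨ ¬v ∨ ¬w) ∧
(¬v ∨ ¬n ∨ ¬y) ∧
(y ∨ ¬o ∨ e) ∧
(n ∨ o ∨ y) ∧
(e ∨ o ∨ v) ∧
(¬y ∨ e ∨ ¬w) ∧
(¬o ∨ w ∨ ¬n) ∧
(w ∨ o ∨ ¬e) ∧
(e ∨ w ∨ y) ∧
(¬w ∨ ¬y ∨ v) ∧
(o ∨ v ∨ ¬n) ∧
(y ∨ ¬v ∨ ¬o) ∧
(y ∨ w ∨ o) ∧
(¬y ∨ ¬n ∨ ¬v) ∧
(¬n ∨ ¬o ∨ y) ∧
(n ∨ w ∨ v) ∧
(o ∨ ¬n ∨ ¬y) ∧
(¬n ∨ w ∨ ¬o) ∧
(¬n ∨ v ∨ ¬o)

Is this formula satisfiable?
No

No, the formula is not satisfiable.

No assignment of truth values to the variables can make all 26 clauses true simultaneously.

The formula is UNSAT (unsatisfiable).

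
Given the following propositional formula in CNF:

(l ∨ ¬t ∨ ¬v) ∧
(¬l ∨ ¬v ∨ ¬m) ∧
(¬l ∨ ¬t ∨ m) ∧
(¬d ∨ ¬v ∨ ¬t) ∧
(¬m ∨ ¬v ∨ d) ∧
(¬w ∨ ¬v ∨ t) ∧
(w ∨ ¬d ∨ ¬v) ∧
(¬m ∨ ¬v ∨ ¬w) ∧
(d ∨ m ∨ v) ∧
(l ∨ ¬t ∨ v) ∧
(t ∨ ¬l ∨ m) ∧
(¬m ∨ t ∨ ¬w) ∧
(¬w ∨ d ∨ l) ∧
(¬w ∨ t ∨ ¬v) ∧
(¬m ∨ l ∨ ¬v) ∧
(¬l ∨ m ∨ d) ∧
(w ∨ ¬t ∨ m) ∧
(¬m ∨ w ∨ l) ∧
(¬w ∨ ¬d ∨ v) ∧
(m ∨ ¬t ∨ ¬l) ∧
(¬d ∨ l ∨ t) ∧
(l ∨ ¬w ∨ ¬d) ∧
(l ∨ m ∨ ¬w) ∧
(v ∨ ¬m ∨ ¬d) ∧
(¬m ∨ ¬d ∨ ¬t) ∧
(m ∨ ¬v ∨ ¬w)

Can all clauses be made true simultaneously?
Yes

Yes, the formula is satisfiable.

One satisfying assignment is: l=False, t=False, d=False, m=False, v=True, w=False

Verification: With this assignment, all 26 clauses evaluate to true.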